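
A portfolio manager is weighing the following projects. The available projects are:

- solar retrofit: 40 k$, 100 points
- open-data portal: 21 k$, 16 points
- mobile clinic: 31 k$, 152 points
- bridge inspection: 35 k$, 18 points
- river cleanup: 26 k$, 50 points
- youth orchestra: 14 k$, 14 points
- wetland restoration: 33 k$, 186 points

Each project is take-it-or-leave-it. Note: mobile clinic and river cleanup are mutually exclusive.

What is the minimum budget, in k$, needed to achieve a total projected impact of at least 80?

31

Minimise k$ subject to total projected impact ≥ 80.
mobile clinic reaches 152 using 31 k$.
No combination under 31 k$ hits 80.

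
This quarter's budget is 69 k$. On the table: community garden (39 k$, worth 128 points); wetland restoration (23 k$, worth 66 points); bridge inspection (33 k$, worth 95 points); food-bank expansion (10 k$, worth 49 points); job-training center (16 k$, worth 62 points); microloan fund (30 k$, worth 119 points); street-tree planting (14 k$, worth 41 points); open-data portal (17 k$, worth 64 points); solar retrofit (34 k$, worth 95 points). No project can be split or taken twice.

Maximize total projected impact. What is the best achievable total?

247

Density check — food-bank expansion 4.90, microloan fund 3.97, job-training center 3.88 are the best per k$.
Taking the top-ratio projects first gives food-bank expansion + job-training center + microloan fund for 230 (56 k$).
Replace food-bank expansion and job-training center with community garden: the trade gains 17 net, giving 247 at 69 k$.
Wetland restoration + job-training center + microloan fund (69 k$) also reaches 247 — a tie, but nothing goes higher.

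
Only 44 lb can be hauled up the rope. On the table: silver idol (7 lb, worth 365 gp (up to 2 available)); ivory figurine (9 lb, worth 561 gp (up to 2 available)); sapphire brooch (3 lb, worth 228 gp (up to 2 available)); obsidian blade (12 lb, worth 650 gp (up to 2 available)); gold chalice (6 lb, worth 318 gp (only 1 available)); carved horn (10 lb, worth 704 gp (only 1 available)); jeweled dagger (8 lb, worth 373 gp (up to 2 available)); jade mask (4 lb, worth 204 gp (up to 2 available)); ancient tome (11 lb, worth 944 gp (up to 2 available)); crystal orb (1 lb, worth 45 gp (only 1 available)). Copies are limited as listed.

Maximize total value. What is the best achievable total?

3381

A density-first pass picks 2×sapphire brooch + gold chalice + carved horn + 2×ancient tome — 3366 at 44 lb.
The 9 lb tied up in sapphire brooch and gold chalice is better spent on ivory figurine — total rises to 3381 (44 lb).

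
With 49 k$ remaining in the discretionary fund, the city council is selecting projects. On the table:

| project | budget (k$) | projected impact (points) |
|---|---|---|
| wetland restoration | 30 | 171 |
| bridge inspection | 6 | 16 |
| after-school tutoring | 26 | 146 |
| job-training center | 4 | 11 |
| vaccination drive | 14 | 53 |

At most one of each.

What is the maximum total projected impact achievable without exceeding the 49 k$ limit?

235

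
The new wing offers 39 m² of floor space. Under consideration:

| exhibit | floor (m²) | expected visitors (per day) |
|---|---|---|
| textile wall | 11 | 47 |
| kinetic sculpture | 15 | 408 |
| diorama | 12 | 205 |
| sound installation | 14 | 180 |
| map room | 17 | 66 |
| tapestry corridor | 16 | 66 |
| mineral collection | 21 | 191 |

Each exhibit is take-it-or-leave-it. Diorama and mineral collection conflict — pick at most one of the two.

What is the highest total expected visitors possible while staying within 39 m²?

660

Taking textile wall + kinetic sculpture + diorama: 38 m² used, 660 in expected visitors.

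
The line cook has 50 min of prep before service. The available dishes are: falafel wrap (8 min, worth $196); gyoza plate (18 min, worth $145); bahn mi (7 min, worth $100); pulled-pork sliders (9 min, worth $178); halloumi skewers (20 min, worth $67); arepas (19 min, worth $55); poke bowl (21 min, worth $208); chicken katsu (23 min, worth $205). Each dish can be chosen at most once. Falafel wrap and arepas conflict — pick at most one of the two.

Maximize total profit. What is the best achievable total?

682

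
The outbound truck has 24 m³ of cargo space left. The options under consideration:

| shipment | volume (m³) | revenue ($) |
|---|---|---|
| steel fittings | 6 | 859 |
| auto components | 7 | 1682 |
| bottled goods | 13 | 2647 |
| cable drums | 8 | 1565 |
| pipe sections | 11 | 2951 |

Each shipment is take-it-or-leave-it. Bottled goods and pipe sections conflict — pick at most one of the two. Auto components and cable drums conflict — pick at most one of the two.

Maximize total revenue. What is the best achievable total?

The ratio ordering already packs tightly: steel fittings + auto components + pipe sections, 24 m³, 5492.
Nothing else feasible within 24 m³ beats 5492.

5492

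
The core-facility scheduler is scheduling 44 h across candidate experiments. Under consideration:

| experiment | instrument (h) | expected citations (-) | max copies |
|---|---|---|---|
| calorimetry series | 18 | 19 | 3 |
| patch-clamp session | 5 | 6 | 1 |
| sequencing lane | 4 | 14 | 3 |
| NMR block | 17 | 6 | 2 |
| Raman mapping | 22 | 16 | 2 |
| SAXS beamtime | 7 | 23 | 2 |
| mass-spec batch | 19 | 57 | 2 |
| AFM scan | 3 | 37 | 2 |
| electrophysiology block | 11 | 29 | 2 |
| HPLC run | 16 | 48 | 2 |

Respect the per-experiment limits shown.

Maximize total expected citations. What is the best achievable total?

Greedy by ratio would take 3×sequencing lane + 2×SAXS beamtime + 2×AFM scan + electrophysiology block: 43 h used, total 191.
Dropping sequencing lane and electrophysiology block frees 15 h; slotting in HPLC run (16 h) lifts the total to 196 at 44 h.
That's the maximum — no swap from here does better than 196.

196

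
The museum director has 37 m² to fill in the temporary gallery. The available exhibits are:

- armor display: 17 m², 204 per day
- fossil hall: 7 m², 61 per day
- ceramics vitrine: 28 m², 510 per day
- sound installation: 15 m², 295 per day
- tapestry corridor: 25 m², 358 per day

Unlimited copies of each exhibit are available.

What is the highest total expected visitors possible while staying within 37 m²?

651

Taking fossil hall + 2×sound installation: 37 m² used, 651 in expected visitors.
No other feasible combination exceeds 651.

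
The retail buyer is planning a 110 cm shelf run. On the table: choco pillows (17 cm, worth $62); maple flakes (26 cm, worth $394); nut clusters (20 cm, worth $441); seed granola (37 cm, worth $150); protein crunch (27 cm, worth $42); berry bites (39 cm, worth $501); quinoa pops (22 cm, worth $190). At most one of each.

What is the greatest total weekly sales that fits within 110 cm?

1526

Best packing: maple flakes + nut clusters + berry bites + quinoa pops — 107 cm, 1526 total.
The closest alternative, choco pillows + maple flakes + nut clusters + berry bites, reaches only 1398.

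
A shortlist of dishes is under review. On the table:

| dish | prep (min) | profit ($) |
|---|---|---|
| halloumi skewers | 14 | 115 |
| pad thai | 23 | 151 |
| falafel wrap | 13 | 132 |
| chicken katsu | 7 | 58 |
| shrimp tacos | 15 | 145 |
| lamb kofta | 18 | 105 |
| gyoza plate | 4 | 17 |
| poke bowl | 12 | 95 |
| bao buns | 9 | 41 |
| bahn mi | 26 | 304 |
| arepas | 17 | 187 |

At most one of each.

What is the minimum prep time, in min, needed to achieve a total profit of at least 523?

50

Minimise min subject to total profit ≥ 523.
chicken katsu + bahn mi + arepas reaches 549 using 50 min.
Below 50 min the best achievable stays under 523.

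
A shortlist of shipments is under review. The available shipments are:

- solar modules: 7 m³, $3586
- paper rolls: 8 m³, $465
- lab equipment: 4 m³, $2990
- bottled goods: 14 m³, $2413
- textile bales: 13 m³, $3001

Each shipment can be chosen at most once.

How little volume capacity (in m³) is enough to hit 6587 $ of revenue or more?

19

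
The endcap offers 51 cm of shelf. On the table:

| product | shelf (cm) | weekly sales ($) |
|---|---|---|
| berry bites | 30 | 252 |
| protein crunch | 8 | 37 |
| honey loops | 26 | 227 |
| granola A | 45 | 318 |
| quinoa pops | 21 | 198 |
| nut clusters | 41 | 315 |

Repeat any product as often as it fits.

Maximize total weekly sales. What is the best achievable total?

450

Density check — quinoa pops 9.43, honey loops 8.73, berry bites 8.40, nut clusters 7.68 are the best per cm.
A density-first pass picks protein crunch + 2×quinoa pops — 433 at 50 cm.
Dropping protein crunch and quinoa pops frees 29 cm; slotting in berry bites (30 cm) lifts the total to 450 at 51 cm.
Every other selection either busts 51 cm or fails to beat 450.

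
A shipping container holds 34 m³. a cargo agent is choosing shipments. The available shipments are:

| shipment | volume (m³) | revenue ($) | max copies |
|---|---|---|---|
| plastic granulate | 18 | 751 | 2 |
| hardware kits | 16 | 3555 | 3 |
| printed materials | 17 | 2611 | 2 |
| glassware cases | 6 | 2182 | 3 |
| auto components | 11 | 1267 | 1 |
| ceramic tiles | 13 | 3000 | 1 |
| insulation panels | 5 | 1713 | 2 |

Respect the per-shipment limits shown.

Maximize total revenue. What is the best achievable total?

Density check — glassware cases 363.67, insulation panels 342.60, ceramic tiles 230.77, hardware kits 222.19 are the best per m³.
A density-first pass picks 3×glassware cases + 2×insulation panels — 9972 at 28 m³.
Replace 2×insulation panels with hardware kits: the trade gains 129 net, giving 10101 at 34 m³.
Every other selection either busts 34 m³ or exceeds an availability limit or fails to beat 10101.

10101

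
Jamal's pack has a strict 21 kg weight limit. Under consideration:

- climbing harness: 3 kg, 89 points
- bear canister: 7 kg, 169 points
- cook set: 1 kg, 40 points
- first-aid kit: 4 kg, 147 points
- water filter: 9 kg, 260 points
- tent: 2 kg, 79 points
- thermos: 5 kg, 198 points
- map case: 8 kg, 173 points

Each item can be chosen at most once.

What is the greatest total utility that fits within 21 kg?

724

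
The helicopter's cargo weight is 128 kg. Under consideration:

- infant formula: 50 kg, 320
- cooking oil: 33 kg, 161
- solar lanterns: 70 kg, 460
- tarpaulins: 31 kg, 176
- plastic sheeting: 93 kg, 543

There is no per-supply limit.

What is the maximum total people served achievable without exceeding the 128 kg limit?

780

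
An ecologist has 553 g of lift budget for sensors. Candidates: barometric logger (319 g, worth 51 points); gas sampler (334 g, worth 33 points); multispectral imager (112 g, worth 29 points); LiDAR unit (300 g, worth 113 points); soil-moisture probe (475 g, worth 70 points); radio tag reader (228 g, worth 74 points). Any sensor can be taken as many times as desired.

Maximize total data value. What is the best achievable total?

Taking LiDAR unit + radio tag reader: 528 g used, 187 in data value.
Every other selection either busts 553 g or fails to beat 187.

187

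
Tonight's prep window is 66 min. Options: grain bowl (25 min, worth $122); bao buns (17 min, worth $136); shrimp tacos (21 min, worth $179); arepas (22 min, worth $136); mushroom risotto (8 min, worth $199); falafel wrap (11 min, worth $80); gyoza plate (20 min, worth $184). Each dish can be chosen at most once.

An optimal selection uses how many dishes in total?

Optimal total is 698.
One optimal bundle: bao buns + shrimp tacos + mushroom risotto + gyoza plate (66 min).
All optima have 4 dishes.

4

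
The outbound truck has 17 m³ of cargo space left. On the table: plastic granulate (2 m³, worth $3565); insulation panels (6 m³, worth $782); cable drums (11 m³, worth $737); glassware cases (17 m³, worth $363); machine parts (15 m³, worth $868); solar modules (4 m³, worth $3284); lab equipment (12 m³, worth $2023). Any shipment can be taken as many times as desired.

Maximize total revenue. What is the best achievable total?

28520

Density check — plastic granulate 1782.50, solar modules 821.00, lab equipment 168.58, insulation panels 130.33 are the best per m³.
8×plastic granulate uses 16 of the 17 m³ and totals 28520.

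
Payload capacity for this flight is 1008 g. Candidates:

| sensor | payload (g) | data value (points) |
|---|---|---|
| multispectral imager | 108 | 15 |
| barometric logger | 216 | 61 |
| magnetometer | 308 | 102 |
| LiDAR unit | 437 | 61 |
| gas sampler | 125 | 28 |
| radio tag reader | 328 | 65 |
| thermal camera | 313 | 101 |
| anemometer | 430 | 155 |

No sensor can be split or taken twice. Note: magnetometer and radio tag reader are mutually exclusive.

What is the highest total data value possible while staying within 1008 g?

Best packing: barometric logger + magnetometer + anemometer — 954 g, 318 total.
Every other selection either busts 1008 g or breaks a pairing rule or fails to beat 318.

318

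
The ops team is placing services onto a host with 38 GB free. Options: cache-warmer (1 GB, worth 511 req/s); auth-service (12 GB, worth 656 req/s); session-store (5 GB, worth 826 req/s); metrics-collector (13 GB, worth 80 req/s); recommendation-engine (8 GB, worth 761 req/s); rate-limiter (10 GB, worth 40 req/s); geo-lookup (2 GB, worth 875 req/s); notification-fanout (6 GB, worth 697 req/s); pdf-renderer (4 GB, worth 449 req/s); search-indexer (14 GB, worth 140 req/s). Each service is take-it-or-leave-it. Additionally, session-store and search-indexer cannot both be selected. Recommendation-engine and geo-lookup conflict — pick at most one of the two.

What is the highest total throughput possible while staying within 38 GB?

4014

Cache-warmer + auth-service + session-store + geo-lookup + notification-fanout + pdf-renderer uses 30 of the 38 GB and totals 4014.
Next best is cache-warmer + auth-service + session-store + recommendation-engine + notification-fanout + pdf-renderer at 3900 (36 GB) — short by 114.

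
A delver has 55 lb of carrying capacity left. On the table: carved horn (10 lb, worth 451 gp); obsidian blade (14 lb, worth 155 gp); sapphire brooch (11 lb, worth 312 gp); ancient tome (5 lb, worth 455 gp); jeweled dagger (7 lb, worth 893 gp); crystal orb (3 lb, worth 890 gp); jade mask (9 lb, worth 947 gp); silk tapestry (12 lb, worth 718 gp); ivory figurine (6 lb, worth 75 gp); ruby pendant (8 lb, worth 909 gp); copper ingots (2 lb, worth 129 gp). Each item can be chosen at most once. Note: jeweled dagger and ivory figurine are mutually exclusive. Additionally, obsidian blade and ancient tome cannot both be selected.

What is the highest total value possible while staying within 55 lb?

5263

Ranking by ratio (value/lb): crystal orb 296.67, jeweled dagger 127.57, ruby pendant 113.62, jade mask 105.22.
Carved horn + ancient tome + jeweled dagger + crystal orb + jade mask + silk tapestry + ruby pendant uses 54 of the 55 lb and totals 5263.
Next best is sapphire brooch + ancient tome + jeweled dagger + crystal orb + jade mask + silk tapestry + ruby pendant at 5124 (55 lb) — short by 139.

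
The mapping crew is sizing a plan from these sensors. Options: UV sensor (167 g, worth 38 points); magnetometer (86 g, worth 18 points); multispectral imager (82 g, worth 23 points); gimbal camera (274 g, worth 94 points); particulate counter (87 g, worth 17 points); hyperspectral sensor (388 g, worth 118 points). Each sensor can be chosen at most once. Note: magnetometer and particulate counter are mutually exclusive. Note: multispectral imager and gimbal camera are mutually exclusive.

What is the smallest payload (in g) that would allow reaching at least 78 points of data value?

274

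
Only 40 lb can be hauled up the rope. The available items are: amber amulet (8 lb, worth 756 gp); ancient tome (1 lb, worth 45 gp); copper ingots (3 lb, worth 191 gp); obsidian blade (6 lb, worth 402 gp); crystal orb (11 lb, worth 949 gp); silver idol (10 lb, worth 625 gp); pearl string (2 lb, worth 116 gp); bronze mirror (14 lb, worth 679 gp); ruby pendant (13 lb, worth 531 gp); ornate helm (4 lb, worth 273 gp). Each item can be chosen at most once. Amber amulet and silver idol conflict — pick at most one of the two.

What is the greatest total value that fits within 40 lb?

2848

Greedy by ratio would take amber amulet + ancient tome + copper ingots + obsidian blade + crystal orb + pearl string + ornate helm: 35 lb used, total 2732.
Dropping ancient tome and obsidian blade and pearl string frees 9 lb; slotting in bronze mirror (14 lb) lifts the total to 2848 at 40 lb.
Next best is amber amulet + ancient tome + obsidian blade + crystal orb + bronze mirror at 2831 (40 lb) — short by 17.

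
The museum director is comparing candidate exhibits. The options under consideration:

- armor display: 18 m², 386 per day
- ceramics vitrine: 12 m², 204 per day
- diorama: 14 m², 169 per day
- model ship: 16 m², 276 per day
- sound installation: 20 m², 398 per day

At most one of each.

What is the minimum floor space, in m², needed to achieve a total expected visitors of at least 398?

20

Minimise m² subject to total expected visitors ≥ 398.
Taking sound installation gives 398 (≥ 398) for 20 m².
No combination under 20 m² hits 398.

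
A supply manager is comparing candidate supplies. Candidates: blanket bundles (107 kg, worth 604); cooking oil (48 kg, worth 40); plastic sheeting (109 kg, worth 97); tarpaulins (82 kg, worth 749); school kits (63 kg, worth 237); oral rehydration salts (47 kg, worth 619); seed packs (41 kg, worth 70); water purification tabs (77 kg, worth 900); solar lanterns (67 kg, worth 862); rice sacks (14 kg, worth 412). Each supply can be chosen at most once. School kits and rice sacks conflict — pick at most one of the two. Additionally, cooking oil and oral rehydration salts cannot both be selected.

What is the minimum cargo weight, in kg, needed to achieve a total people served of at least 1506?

124

Minimise kg subject to total people served ≥ 1506.
oral rehydration salts + water purification tabs reaches 1519 using 124 kg.
Below 124 kg the best achievable stays under 1506.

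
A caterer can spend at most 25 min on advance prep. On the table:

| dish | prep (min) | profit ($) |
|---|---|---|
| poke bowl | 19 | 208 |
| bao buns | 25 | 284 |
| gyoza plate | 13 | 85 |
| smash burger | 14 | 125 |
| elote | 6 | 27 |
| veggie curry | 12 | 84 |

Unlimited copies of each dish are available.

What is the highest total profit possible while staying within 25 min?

284

Bao buns uses 25 of the 25 min and totals 284.
No other feasible combination exceeds 284.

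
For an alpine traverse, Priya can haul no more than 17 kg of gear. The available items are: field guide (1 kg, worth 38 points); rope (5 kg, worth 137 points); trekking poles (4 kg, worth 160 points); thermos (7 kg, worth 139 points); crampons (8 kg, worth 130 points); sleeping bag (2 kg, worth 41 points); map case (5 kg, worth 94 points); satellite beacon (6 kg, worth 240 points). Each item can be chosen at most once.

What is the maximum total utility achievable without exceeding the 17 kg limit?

By utility per kg: trekking poles 40.00, satellite beacon 40.00, field guide 38.00, rope 27.40 lead.
Greedy by ratio would take field guide + rope + trekking poles + satellite beacon: 16 kg used, total 575.
Replace field guide with sleeping bag: the trade gains 3 net, giving 578 at 17 kg.
The closest alternative, field guide + rope + trekking poles + satellite beacon, reaches only 575.

578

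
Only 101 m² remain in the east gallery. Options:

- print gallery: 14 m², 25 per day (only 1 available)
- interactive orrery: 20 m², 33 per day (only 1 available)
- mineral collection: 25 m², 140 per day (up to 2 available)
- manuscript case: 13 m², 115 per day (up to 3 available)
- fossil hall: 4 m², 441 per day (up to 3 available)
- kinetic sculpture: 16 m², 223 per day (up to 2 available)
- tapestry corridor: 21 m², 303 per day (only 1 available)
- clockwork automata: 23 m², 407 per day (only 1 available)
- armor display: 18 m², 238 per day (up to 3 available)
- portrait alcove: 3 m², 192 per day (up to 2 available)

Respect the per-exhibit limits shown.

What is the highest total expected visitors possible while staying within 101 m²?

Taking the top-ratio exhibits first gives 3×fossil hall + 2×kinetic sculpture + tapestry corridor + clockwork automata + 2×portrait alcove for 2863 (94 m²).
The 32 m² tied up in 2×kinetic sculpture is better spent on 2×armor display — total rises to 2893 (98 m²).

2893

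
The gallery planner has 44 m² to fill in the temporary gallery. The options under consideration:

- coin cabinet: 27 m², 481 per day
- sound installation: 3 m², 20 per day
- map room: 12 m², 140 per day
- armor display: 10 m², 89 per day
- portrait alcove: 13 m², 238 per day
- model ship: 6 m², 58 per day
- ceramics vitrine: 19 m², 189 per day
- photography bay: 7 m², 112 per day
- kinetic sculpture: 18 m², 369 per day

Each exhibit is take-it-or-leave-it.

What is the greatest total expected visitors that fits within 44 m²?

Ranking by ratio (expected visitors/m²): kinetic sculpture 20.50, portrait alcove 18.31, coin cabinet 17.81.
Best packing: portrait alcove + model ship + photography bay + kinetic sculpture — 44 m², 777 total.
Runner-up map room + portrait alcove + kinetic sculpture tops out at 747.

777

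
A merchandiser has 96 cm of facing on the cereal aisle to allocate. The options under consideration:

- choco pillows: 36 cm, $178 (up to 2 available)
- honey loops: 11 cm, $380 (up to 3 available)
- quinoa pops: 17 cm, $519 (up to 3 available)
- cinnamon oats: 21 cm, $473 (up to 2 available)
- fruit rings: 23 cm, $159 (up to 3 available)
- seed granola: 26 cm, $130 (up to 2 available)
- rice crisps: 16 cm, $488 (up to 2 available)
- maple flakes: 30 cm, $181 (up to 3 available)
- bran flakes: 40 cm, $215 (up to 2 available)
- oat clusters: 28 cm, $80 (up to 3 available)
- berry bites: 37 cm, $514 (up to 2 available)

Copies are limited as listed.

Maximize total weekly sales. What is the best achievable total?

2913

Greedy by ratio would take 3×honey loops + 3×quinoa pops: 84 cm used, total 2697.
The 22 cm tied up in 2×honey loops is better spent on 2×rice crisps — total rises to 2913 (94 cm).
No other feasible combination exceeds 2913.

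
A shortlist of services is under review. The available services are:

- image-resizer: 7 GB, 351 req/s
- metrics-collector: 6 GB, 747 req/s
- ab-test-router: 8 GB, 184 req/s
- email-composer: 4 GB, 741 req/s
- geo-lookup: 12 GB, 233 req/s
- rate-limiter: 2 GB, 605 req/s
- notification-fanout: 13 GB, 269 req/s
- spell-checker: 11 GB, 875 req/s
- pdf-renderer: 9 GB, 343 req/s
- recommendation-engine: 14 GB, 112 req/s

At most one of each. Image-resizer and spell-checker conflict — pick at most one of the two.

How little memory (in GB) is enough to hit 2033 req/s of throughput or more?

12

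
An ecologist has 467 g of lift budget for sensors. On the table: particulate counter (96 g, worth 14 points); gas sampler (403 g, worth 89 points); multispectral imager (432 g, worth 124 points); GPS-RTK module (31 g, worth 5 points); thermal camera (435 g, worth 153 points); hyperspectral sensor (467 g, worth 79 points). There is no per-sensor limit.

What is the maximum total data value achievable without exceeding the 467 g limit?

GPS-RTK module + thermal camera uses 466 of the 467 g and totals 158.
The spare 1 g is too small for any remaining sensor, and no exchange beats 158.

158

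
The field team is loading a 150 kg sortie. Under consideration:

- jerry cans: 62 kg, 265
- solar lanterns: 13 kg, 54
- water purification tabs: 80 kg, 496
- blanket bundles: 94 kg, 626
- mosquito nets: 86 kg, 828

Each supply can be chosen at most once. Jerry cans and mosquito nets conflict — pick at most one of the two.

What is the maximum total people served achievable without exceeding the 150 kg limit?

882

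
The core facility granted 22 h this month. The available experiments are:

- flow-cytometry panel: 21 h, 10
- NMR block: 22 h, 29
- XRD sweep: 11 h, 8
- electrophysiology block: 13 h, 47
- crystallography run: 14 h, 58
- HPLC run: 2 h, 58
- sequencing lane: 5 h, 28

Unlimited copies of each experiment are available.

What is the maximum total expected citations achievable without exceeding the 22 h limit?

638

Best packing: 11×HPLC run — 22 h, 638 total.
Every other selection either busts 22 h or fails to beat 638.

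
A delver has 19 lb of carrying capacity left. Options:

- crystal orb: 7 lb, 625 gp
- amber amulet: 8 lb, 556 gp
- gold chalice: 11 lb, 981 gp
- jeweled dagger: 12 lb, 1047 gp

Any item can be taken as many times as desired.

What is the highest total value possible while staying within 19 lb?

1672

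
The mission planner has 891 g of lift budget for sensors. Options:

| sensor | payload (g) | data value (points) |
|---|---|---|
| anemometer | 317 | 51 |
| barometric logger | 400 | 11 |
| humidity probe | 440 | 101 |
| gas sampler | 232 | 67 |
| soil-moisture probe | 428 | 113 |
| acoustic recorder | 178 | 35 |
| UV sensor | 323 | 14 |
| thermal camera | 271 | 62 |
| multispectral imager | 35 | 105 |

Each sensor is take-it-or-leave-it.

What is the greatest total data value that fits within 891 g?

Taking gas sampler + soil-moisture probe + acoustic recorder + multispectral imager: 873 g used, 320 in data value.
Runner-up humidity probe + gas sampler + acoustic recorder + multispectral imager tops out at 308.

320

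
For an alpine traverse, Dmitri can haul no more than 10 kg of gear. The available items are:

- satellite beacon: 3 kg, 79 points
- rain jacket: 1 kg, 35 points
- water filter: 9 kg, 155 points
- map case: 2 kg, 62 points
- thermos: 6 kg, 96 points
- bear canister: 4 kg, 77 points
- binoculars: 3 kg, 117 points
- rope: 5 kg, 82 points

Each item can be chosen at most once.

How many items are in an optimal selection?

The maximum utility within 10 kg is 293.
One optimal bundle: satellite beacon + rain jacket + map case + binoculars (9 kg).
Any selection reaching 293 contains exactly 4 items.

4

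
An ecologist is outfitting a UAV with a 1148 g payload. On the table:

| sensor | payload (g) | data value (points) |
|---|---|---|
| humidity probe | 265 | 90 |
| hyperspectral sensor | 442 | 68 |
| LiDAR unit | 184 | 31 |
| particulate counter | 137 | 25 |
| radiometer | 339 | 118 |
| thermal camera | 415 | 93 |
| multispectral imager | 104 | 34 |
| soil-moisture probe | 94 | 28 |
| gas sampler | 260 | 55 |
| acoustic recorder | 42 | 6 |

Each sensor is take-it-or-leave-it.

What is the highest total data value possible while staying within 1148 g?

A density-first pass picks humidity probe + radiometer + multispectral imager + soil-moisture probe + gas sampler + acoustic recorder — 331 at 1104 g.
The 396 g tied up in soil-moisture probe and gas sampler and acoustic recorder is better spent on thermal camera — total rises to 335 (1123 g).

335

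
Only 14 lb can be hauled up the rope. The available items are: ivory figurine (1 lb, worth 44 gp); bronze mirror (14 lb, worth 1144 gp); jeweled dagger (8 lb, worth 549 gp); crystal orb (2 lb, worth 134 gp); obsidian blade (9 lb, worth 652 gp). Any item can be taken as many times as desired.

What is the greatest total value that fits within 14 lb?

Ranking by ratio (value/lb): bronze mirror 81.71, obsidian blade 72.44, jeweled dagger 68.62, crystal orb 67.00.
The ratio ordering already packs tightly: bronze mirror, 14 lb, 1144.
That's the maximum — no swap from here does better than 1144.

1144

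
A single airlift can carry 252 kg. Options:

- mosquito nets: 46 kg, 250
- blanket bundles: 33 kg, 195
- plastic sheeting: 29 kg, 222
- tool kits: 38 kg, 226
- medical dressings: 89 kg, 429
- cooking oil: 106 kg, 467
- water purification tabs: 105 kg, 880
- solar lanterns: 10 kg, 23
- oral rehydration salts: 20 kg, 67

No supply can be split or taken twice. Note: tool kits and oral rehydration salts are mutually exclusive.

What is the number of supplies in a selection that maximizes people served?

5

Optimal total is 1773.
One optimal bundle: mosquito nets + blanket bundles + plastic sheeting + tool kits + water purification tabs (251 kg).
Any selection reaching 1773 contains exactly 5 supplies.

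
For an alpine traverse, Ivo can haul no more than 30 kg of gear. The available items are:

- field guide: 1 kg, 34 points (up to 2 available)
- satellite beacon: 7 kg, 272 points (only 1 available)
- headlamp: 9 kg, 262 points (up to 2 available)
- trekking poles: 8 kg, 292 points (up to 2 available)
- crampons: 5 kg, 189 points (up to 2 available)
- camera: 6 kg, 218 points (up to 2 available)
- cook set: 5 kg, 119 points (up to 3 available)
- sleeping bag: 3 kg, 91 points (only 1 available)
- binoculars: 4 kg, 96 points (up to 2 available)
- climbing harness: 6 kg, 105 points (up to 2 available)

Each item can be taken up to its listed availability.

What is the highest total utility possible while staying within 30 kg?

1120

Greedy by ratio would take 2×field guide + satellite beacon + trekking poles + 2×crampons + sleeping bag: 30 kg used, total 1101.
The 12 kg tied up in field guide and trekking poles and sleeping bag is better spent on 2×camera — total rises to 1120 (30 kg).
Every other selection either busts 30 kg or exceeds an availability limit or fails to beat 1120.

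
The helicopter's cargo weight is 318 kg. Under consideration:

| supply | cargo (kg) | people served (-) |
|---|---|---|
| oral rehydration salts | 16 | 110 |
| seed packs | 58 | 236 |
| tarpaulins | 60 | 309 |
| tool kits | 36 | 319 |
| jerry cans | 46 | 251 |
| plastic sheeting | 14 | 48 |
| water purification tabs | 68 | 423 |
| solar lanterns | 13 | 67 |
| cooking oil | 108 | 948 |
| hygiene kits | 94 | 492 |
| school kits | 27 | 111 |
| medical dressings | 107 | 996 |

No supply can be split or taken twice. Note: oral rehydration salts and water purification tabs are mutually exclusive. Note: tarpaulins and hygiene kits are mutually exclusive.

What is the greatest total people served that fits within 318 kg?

2624

Density check — medical dressings 9.31, tool kits 8.86, cooking oil 8.78, oral rehydration salts 6.88 are the best per kg.
The ratio ordering already packs tightly: oral rehydration salts + tool kits + jerry cans + cooking oil + medical dressings, 313 kg, 2624.
Runner-up tool kits + jerry cans + solar lanterns + cooking oil + medical dressings tops out at 2581.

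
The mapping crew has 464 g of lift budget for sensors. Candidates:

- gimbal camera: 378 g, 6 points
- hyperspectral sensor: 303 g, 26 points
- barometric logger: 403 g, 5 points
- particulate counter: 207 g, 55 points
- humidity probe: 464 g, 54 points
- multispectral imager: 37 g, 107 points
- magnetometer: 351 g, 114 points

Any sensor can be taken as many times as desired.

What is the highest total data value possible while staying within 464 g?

1284

Density check — multispectral imager 2.89, magnetometer 0.32, particulate counter 0.27, humidity probe 0.12 are the best per g.
The ratio ordering already packs tightly: 12×multispectral imager, 444 g, 1284.
Nothing else within 464 g beats 1284.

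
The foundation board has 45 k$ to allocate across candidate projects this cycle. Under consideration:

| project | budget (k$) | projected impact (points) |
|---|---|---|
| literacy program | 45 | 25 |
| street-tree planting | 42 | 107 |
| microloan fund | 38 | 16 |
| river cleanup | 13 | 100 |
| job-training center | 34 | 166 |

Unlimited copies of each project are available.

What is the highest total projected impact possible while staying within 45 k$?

300

The ratio ordering already packs tightly: 3×river cleanup, 39 k$, 300.
The spare 6 k$ is too small for any remaining project, and no exchange beats 300.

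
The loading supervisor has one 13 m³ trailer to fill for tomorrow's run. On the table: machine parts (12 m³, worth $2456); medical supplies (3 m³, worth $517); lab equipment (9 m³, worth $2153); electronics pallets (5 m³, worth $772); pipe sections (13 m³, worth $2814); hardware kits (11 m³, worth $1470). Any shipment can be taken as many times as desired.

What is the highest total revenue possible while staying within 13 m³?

Taking the top-ratio shipments first gives medical supplies + lab equipment for 2670 (12 m³).
The 12 m³ tied up in medical supplies and lab equipment is better spent on pipe sections — total rises to 2814 (13 m³).
No other feasible combination exceeds 2814.

2814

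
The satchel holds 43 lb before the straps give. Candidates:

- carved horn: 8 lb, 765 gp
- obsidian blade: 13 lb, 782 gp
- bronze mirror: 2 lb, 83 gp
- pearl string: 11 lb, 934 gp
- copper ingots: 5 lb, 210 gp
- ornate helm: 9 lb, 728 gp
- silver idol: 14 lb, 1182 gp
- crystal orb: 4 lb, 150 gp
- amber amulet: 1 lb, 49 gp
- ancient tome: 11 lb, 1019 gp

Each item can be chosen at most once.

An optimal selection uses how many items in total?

The maximum value within 43 lb is 3743.
One optimal bundle: carved horn + ornate helm + silver idol + amber amulet + ancient tome (43 lb).
Every optimal selection uses 5 items.

5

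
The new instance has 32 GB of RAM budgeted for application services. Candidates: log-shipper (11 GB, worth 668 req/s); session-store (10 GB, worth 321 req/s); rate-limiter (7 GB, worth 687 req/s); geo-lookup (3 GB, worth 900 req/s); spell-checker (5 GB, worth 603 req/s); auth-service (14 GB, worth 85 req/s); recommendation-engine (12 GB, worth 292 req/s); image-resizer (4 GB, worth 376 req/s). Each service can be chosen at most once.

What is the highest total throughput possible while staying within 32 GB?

3234

Log-shipper + rate-limiter + geo-lookup + spell-checker + image-resizer uses 30 of the 32 GB and totals 3234.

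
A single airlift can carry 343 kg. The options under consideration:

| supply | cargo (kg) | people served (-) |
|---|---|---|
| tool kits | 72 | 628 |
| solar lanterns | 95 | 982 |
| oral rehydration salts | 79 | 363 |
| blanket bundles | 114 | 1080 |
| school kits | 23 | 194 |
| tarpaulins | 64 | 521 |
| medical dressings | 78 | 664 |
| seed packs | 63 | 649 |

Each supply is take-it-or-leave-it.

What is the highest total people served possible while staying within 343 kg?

The ratio heuristic lands on solar lanterns + blanket bundles + school kits + seed packs (2905) but leaves 48 kg idle.
Replace school kits with tarpaulins: the trade gains 327 net, giving 3232 at 336 kg.
Runner-up tool kits + solar lanterns + school kits + medical dressings + seed packs tops out at 3117.

3232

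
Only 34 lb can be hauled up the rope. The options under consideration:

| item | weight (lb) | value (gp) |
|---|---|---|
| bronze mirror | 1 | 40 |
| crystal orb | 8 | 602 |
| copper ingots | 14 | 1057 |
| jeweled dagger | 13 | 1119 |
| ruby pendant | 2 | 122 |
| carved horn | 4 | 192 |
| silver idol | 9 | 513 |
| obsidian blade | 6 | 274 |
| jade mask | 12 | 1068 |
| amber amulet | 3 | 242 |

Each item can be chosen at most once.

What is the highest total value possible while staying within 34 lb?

By value per lb: jade mask 89.00, jeweled dagger 86.08, amber amulet 80.67, copper ingots 75.50 lead.
Taking the top-ratio items first gives jeweled dagger + ruby pendant + carved horn + jade mask + amber amulet for 2743 (34 lb).
A better packing is bronze mirror + crystal orb + jeweled dagger + jade mask: 34 lb, total 2829.
The closest alternative, crystal orb + jeweled dagger + jade mask, reaches only 2789.

2829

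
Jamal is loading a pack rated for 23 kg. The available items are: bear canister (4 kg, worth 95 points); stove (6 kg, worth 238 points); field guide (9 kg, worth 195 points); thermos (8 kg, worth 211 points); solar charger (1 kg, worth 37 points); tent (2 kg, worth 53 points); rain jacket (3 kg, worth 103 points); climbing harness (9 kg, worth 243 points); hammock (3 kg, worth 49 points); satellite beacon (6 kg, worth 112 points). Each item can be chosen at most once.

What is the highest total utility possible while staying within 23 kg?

716

The ratio heuristic lands on stove + solar charger + tent + rain jacket + climbing harness (674) but leaves 2 kg idle.
The 2 kg tied up in tent is better spent on bear canister — total rises to 716 (23 kg).
No other feasible combination exceeds 716.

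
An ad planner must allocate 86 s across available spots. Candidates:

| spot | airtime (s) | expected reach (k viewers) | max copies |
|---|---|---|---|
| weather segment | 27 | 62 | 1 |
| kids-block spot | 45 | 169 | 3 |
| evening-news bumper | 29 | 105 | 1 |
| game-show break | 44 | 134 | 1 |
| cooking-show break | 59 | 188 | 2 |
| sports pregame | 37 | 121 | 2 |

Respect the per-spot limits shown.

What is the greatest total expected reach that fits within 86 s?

The ratio heuristic lands on kids-block spot + evening-news bumper (274) but leaves 12 s idle.
The 29 s tied up in evening-news bumper is better spent on sports pregame — total rises to 290 (82 s).
No other feasible combination exceeds 290.

290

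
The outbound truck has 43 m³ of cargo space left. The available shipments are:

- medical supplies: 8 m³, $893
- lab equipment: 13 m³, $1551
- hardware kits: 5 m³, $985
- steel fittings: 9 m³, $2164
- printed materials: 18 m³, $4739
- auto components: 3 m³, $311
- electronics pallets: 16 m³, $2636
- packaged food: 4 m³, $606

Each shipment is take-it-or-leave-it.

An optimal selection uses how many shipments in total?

3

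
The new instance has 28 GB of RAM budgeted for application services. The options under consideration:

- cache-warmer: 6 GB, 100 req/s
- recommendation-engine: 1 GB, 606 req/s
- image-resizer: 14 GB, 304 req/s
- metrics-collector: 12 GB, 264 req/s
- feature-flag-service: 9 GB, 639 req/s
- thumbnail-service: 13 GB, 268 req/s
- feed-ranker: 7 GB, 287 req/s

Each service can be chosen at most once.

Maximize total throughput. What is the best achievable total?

1632

The ratio ordering already packs tightly: cache-warmer + recommendation-engine + feature-flag-service + feed-ranker, 23 GB, 1632.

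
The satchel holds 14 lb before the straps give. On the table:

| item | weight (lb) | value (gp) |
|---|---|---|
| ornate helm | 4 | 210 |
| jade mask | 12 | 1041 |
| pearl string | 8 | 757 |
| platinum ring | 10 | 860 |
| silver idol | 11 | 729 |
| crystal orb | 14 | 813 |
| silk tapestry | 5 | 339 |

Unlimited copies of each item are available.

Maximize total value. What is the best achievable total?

The ratio ordering already packs tightly: pearl string + silk tapestry, 13 lb, 1096.

1096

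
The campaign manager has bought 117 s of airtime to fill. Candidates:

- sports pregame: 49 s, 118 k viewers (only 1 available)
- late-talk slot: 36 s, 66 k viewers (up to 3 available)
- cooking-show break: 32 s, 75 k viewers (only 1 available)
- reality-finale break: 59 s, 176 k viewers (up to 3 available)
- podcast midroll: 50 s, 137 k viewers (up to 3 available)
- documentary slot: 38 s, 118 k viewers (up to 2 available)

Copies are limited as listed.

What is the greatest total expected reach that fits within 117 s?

The ratio heuristic lands on cooking-show break + 2×documentary slot (311) but leaves 9 s idle.
The 108 s tied up in cooking-show break and 2×documentary slot is better spent on reality-finale break + podcast midroll — total rises to 313 (109 s).
Nothing else within 117 s beats 313.

313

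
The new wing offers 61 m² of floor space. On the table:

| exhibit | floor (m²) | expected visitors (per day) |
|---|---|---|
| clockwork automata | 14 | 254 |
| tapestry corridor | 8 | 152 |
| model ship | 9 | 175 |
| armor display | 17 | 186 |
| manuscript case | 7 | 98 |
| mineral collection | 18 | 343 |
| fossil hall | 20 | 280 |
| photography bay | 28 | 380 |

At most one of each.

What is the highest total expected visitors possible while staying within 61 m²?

1052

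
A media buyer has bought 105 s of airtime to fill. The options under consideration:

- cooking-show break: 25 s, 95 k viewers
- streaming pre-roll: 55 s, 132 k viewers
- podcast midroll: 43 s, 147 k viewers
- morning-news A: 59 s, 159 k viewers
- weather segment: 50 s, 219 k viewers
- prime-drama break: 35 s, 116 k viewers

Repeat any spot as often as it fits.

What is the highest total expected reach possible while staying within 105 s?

438

By expected reach per s: weather segment 4.38, cooking-show break 3.80, podcast midroll 3.42, prime-drama break 3.31 lead.
The ratio ordering already packs tightly: 2×weather segment, 100 s, 438.
Nothing else within 105 s beats 438.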